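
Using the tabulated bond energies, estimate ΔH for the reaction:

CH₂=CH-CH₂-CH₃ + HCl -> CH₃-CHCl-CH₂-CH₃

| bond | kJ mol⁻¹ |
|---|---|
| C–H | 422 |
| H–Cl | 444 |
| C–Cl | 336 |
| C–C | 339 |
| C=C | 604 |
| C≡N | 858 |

Bonds broken (reactants):
  C–C: 2 × 339 = 678
  C–H: 8 × 422 = 3376
  C=C: 1 × 604 = 604
  H–Cl: 1 × 444 = 444
  Σ(broken) = 5102 kJ
Bonds formed (products):
  C–C: 3 × 339 = 1017
  C–Cl: 1 × 336 = 336
  C–H: 9 × 422 = 3798
  Σ(formed) = 5151 kJ
ΔH = Σ(broken) − Σ(formed) = 5102 − 5151 = −49 kJ

ΔH ≈ −49 kJ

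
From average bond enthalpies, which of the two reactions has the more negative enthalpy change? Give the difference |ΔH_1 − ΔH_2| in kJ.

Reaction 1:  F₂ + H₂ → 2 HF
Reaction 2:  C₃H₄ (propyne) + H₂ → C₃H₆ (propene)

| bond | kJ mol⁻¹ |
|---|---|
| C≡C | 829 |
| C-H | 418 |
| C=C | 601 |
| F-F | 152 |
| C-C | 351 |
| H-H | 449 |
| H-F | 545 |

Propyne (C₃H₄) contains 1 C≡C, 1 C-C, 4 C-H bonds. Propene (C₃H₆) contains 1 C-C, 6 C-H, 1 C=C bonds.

Reaction 1:
  Bonds broken (reactants):
    F-F: 1 × 152 = 152
    H-H: 1 × 449 = 449
    Σ(broken) = 601 kJ
  Bonds formed (products):
    H-F: 2 × 545 = 1090
    Σ(formed) = 1090 kJ
  ΔH_1 = 601 − 1090 = −489 kJ
Reaction 2:
  Bonds broken (reactants):
    C≡C: 1 × 829 = 829
    C-C: 1 × 351 = 351
    C-H: 4 × 418 = 1672
    H-H: 1 × 449 = 449
    Σ(broken) = 3301 kJ
  Bonds formed (products):
    C-C: 1 × 351 = 351
    C-H: 6 × 418 = 2508
    C=C: 1 × 601 = 601
    Σ(formed) = 3460 kJ
  ΔH_2 = 3301 − 3460 = −159 kJ
ΔH_1 − ΔH_2 = −330 kJ, so reaction 1 has the more negative ΔH; |ΔH_1 − ΔH_2| = 330 kJ.

Reaction 1, by 330 kJ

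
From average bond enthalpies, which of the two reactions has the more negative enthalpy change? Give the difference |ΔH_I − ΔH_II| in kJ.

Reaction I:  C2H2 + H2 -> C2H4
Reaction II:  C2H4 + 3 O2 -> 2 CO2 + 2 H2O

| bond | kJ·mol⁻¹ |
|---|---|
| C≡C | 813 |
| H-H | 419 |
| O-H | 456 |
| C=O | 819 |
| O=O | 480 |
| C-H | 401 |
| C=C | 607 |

Reaction II, by 1272 kJ

Reaction I:
  Bonds broken (reactants):
    C≡C: 1 × 813 = 813
    C-H: 2 × 401 = 802
    H-H: 1 × 419 = 419
    Σ(broken) = 2034 kJ
  Bonds formed (products):
    C-H: 4 × 401 = 1604
    C=C: 1 × 607 = 607
    Σ(formed) = 2211 kJ
  ΔH_I = 2034 − 2211 = −177 kJ
Reaction II:
  Bonds broken (reactants):
    C-H: 4 × 401 = 1604
    C=C: 1 × 607 = 607
    O=O: 3 × 480 = 1440
    Σ(broken) = 3651 kJ
  Bonds formed (products):
    C=O: 4 × 819 = 3276
    O-H: 4 × 456 = 1824
    Σ(formed) = 5100 kJ
  ΔH_II = 3651 − 5100 = −1449 kJ
ΔH_I − ΔH_II = +1272 kJ, so reaction II has the more negative ΔH; |ΔH_I − ΔH_II| = 1272 kJ.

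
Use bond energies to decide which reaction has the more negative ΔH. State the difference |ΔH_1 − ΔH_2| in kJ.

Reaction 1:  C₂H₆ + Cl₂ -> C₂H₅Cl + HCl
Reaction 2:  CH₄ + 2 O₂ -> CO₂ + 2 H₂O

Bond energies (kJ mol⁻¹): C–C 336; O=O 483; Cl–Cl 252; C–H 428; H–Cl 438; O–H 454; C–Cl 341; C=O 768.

Reaction 1:
  Bonds broken (reactants):
    C–C: 1 × 336 = 336
    C–H: 6 × 428 = 2568
    Cl–Cl: 1 × 252 = 252
    Σ(broken) = 3156 kJ
  Bonds formed (products):
    C–C: 1 × 336 = 336
    C–Cl: 1 × 341 = 341
    C–H: 5 × 428 = 2140
    H–Cl: 1 × 438 = 438
    Σ(formed) = 3255 kJ
  ΔH_1 = 3156 − 3255 = −99 kJ
Reaction 2:
  Bonds broken (reactants):
    C–H: 4 × 428 = 1712
    O=O: 2 × 483 = 966
    Σ(broken) = 2678 kJ
  Bonds formed (products):
    C=O: 2 × 768 = 1536
    O–H: 4 × 454 = 1816
    Σ(formed) = 3352 kJ
  ΔH_2 = 2678 − 3352 = −674 kJ
ΔH_1 − ΔH_2 = +575 kJ, so reaction 2 has the more negative ΔH; |ΔH_1 − ΔH_2| = 575 kJ.

Reaction 2, by 575 kJ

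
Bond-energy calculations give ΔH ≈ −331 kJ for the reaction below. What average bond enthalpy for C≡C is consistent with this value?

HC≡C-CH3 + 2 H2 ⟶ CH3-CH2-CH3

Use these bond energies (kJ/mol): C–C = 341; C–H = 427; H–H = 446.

D(C≡C) ≈ 826 kJ/mol

Let D be the C≡C bond energy.
Σ(broken) = 1×D + 1×341 + 4×427 + 2×446 = 2941 + D
Σ(formed) = 2×341 + 8×427 = 4098
ΔH = Σ(broken) − Σ(formed) = (2941 + D) − (4098) = −1157 + D
Setting this equal to −331 kJ gives D = 826 kJ/mol.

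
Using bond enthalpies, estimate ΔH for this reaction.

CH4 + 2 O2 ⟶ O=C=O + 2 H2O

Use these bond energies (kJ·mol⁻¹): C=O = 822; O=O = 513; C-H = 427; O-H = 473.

ΔH ≈ −802 kJ

Bonds broken (reactants):
  C-H: 4 × 427 = 1708
  O=O: 2 × 513 = 1026
  Σ(broken) = 2734 kJ
Bonds formed (products):
  C=O: 2 × 822 = 1644
  O-H: 4 × 473 = 1892
  Σ(formed) = 3536 kJ
ΔH = Σ(broken) − Σ(formed) = 2734 − 3536 = −802 kJ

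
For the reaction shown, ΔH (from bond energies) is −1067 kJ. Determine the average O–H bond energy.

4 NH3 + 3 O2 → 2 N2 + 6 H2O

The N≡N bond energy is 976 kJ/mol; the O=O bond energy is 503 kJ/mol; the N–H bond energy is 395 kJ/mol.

Let D be the O–H bond energy.
Σ(broken) = 12×395 + 3×503 = 6249
Σ(formed) = 2×976 + 12×D = 1952 + 12D
ΔH = Σ(broken) − Σ(formed) = (6249) − (1952 + 12D) = +4297 − 12D
Setting this equal to −1067 kJ gives 12D = 5364, so D = 447 kJ/mol.

D(O–H) ≈ 447 kJ/mol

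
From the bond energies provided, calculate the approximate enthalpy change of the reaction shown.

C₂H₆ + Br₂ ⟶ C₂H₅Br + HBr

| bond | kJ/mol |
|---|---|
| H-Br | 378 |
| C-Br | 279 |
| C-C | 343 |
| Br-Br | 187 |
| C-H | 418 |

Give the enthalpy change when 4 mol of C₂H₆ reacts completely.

ΔH = −208 kJ

Bonds broken (reactants):
  Br-Br: 1 × 187 = 187
  C-C: 1 × 343 = 343
  C-H: 6 × 418 = 2508
  Σ(broken) = 3038 kJ
Bonds formed (products):
  C-Br: 1 × 279 = 279
  C-C: 1 × 343 = 343
  C-H: 5 × 418 = 2090
  H-Br: 1 × 378 = 378
  Σ(formed) = 3090 kJ
ΔH = Σ(broken) − Σ(formed) = 3038 − 3090 = −52 kJ
For 4× the reaction as written: 4 × (−52) = −208 kJ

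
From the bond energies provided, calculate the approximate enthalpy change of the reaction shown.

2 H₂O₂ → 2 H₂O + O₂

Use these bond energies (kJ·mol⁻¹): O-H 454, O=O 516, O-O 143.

Bonds broken (reactants):
  O-H: 4 × 454 = 1816
  O-O: 2 × 143 = 286
  Σ(broken) = 2102 kJ
Bonds formed (products):
  O-H: 4 × 454 = 1816
  O=O: 1 × 516 = 516
  Σ(formed) = 2332 kJ
ΔH = Σ(broken) − Σ(formed) = 2102 − 2332 = −230 kJ

ΔH ≈ −230 kJ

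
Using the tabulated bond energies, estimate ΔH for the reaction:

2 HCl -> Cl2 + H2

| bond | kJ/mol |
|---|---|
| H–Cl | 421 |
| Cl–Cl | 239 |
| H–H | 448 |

Bonds broken (reactants):
  H–Cl: 2 × 421 = 842
  Σ(broken) = 842 kJ
Bonds formed (products):
  Cl–Cl: 1 × 239 = 239
  H–H: 1 × 448 = 448
  Σ(formed) = 687 kJ
ΔH = Σ(broken) − Σ(formed) = 842 − 687 = +155 kJ

ΔH ≈ +155 kJ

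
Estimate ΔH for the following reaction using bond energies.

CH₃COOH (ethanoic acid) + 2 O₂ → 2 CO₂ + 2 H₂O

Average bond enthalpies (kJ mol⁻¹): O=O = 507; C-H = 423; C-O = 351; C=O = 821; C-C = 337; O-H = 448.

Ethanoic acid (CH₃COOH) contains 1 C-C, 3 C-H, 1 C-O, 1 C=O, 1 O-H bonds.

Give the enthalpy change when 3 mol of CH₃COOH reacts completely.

ΔH = −2508 kJ

Bonds broken (reactants):
  C-C: 1 × 337 = 337
  C-H: 3 × 423 = 1269
  C-O: 1 × 351 = 351
  C=O: 1 × 821 = 821
  O-H: 1 × 448 = 448
  O=O: 2 × 507 = 1014
  Σ(broken) = 4240 kJ
Bonds formed (products):
  C=O: 4 × 821 = 3284
  O-H: 4 × 448 = 1792
  Σ(formed) = 5076 kJ
ΔH = Σ(broken) − Σ(formed) = 4240 − 5076 = −836 kJ
For 3× the reaction as written: 3 × (−836) = −2508 kJ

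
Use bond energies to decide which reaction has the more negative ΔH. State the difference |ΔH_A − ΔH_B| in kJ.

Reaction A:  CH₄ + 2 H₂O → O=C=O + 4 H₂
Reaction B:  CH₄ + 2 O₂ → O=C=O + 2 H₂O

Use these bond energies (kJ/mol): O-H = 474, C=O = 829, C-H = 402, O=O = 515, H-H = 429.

Reaction B, by 1046 kJ

Reaction A:
  Bonds broken (reactants):
    C-H: 4 × 402 = 1608
    O-H: 4 × 474 = 1896
    Σ(broken) = 3504 kJ
  Bonds formed (products):
    C=O: 2 × 829 = 1658
    H-H: 4 × 429 = 1716
    Σ(formed) = 3374 kJ
  ΔH_A = 3504 − 3374 = +130 kJ
Reaction B:
  Bonds broken (reactants):
    C-H: 4 × 402 = 1608
    O=O: 2 × 515 = 1030
    Σ(broken) = 2638 kJ
  Bonds formed (products):
    C=O: 2 × 829 = 1658
    O-H: 4 × 474 = 1896
    Σ(formed) = 3554 kJ
  ΔH_B = 2638 − 3554 = −916 kJ
ΔH_A − ΔH_B = +1046 kJ, so reaction B has the more negative ΔH; |ΔH_A − ΔH_B| = 1046 kJ.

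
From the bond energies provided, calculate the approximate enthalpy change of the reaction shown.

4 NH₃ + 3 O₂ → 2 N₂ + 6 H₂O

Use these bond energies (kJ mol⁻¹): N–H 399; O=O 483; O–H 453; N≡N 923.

ΔH ≈ −1045 kJ

Bonds broken (reactants):
  N–H: 12 × 399 = 4788
  O=O: 3 × 483 = 1449
  Σ(broken) = 6237 kJ
Bonds formed (products):
  N≡N: 2 × 923 = 1846
  O–H: 12 × 453 = 5436
  Σ(formed) = 7282 kJ
ΔH = Σ(broken) − Σ(formed) = 6237 − 7282 = −1045 kJ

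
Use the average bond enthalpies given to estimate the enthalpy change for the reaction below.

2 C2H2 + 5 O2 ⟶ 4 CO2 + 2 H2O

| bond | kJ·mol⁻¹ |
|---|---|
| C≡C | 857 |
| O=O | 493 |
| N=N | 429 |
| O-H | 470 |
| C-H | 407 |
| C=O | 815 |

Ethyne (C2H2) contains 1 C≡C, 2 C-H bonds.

Bonds broken (reactants):
  C≡C: 2 × 857 = 1714
  C-H: 4 × 407 = 1628
  O=O: 5 × 493 = 2465
  Σ(broken) = 5807 kJ
Bonds formed (products):
  C=O: 8 × 815 = 6520
  O-H: 4 × 470 = 1880
  Σ(formed) = 8400 kJ
ΔH = Σ(broken) − Σ(formed) = 5807 − 8400 = −2593 kJ

ΔH ≈ −2593 kJ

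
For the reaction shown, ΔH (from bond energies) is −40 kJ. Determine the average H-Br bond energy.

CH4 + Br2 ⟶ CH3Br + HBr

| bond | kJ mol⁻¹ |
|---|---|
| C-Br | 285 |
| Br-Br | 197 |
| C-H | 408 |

D(H-Br) ≈ 360 kJ/mol

Let D be the H-Br bond energy.
Σ(broken) = 1×197 + 4×408 = 1829
Σ(formed) = 1×285 + 3×408 + 1×D = 1509 + D
ΔH = Σ(broken) − Σ(formed) = (1829) − (1509 + D) = +320 − D
Setting this equal to −40 kJ gives D = 360 kJ/mol.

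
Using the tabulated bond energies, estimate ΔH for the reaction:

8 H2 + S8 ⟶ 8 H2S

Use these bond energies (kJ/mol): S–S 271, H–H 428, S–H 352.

Bonds broken (reactants):
  H–H: 8 × 428 = 3424
  S–S: 8 × 271 = 2168
  Σ(broken) = 5592 kJ
Bonds formed (products):
  S–H: 16 × 352 = 5632
  Σ(formed) = 5632 kJ
ΔH = Σ(broken) − Σ(formed) = 5592 − 5632 = −40 kJ

ΔH ≈ −40 kJ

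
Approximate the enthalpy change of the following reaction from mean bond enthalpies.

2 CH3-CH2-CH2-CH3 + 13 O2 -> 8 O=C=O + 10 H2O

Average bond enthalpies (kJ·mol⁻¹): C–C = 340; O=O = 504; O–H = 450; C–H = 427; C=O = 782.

ΔH ≈ −4380 kJ

Bonds broken (reactants):
  C–C: 6 × 340 = 2040
  C–H: 20 × 427 = 8540
  O=O: 13 × 504 = 6552
  Σ(broken) = 17132 kJ
Bonds formed (products):
  C=O: 16 × 782 = 12512
  O–H: 20 × 450 = 9000
  Σ(formed) = 21512 kJ
ΔH = Σ(broken) − Σ(formed) = 17132 − 21512 = −4380 kJ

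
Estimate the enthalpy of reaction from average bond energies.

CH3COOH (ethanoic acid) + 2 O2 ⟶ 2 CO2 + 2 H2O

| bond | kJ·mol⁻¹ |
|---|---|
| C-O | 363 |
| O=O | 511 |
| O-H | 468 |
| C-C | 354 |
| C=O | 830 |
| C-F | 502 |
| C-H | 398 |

Bonds broken (reactants):
  C-C: 1 × 354 = 354
  C-H: 3 × 398 = 1194
  C-O: 1 × 363 = 363
  C=O: 1 × 830 = 830
  O-H: 1 × 468 = 468
  O=O: 2 × 511 = 1022
  Σ(broken) = 4231 kJ
Bonds formed (products):
  C=O: 4 × 830 = 3320
  O-H: 4 × 468 = 1872
  Σ(formed) = 5192 kJ
ΔH = Σ(broken) − Σ(formed) = 4231 − 5192 = −961 kJ

ΔH ≈ −961 kJ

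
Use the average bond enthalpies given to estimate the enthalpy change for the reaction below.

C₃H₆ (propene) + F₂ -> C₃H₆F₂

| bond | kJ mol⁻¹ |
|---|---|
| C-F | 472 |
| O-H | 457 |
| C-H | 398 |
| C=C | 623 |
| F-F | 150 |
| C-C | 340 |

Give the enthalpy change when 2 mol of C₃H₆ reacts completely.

Bonds broken (reactants):
  C-C: 1 × 340 = 340
  C-H: 6 × 398 = 2388
  C=C: 1 × 623 = 623
  F-F: 1 × 150 = 150
  Σ(broken) = 3501 kJ
Bonds formed (products):
  C-C: 2 × 340 = 680
  C-F: 2 × 472 = 944
  C-H: 6 × 398 = 2388
  Σ(formed) = 4012 kJ
ΔH = Σ(broken) − Σ(formed) = 3501 − 4012 = −511 kJ
For 2× the reaction as written: 2 × (−511) = −1022 kJ

ΔH = −1022 kJ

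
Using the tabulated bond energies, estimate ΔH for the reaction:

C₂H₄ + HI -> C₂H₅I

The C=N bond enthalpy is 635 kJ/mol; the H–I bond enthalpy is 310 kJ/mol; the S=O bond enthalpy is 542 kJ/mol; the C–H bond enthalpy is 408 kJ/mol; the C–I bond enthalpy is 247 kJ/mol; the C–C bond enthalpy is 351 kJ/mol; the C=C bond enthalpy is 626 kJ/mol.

Bonds broken (reactants):
  C–H: 4 × 408 = 1632
  C=C: 1 × 626 = 626
  H–I: 1 × 310 = 310
  Σ(broken) = 2568 kJ
Bonds formed (products):
  C–C: 1 × 351 = 351
  C–H: 5 × 408 = 2040
  C–I: 1 × 247 = 247
  Σ(formed) = 2638 kJ
ΔH = Σ(broken) − Σ(formed) = 2568 − 2638 = −70 kJ

ΔH ≈ −70 kJ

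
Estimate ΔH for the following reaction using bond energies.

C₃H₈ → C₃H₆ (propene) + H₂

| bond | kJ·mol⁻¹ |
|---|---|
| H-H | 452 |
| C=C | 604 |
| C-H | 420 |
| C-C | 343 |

ΔH ≈ +127 kJ

Bonds broken (reactants):
  C-C: 2 × 343 = 686
  C-H: 8 × 420 = 3360
  Σ(broken) = 4046 kJ
Bonds formed (products):
  C-C: 1 × 343 = 343
  C-H: 6 × 420 = 2520
  C=C: 1 × 604 = 604
  H-H: 1 × 452 = 452
  Σ(formed) = 3919 kJ
ΔH = Σ(broken) − Σ(formed) = 4046 − 3919 = +127 kJ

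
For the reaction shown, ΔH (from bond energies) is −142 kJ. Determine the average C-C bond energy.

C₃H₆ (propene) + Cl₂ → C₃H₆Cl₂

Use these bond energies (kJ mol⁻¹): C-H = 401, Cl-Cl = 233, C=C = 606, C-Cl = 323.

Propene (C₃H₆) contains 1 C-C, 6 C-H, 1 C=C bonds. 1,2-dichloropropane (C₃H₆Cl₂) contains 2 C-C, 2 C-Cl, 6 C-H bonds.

Let D be the C-C bond energy.
Σ(broken) = 1×D + 6×401 + 1×606 + 1×233 = 3245 + D
Σ(formed) = 2×D + 2×323 + 6×401 = 3052 + 2D
ΔH = Σ(broken) − Σ(formed) = (3245 + D) − (3052 + 2D) = +193 − D
Setting this equal to −142 kJ gives D = 335 kJ/mol.

D(C-C) ≈ 335 kJ/mol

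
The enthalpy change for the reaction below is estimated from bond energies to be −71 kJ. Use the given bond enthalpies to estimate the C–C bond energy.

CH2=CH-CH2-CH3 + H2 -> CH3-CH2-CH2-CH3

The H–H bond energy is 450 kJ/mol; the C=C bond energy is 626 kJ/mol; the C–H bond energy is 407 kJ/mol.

Let D be the C–C bond energy.
Σ(broken) = 2×D + 8×407 + 1×626 + 1×450 = 4332 + 2D
Σ(formed) = 3×D + 10×407 = 4070 + 3D
ΔH = Σ(broken) − Σ(formed) = (4332 + 2D) − (4070 + 3D) = +262 − D
Setting this equal to −71 kJ gives D = 333 kJ/mol.

D(C–C) ≈ 333 kJ/mol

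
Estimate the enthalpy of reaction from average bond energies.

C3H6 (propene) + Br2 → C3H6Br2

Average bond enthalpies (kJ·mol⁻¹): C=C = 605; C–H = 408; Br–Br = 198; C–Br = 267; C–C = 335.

Bonds broken (reactants):
  Br–Br: 1 × 198 = 198
  C–C: 1 × 335 = 335
  C–H: 6 × 408 = 2448
  C=C: 1 × 605 = 605
  Σ(broken) = 3586 kJ
Bonds formed (products):
  C–Br: 2 × 267 = 534
  C–C: 2 × 335 = 670
  C–H: 6 × 408 = 2448
  Σ(formed) = 3652 kJ
ΔH = Σ(broken) − Σ(formed) = 3586 − 3652 = −66 kJ

ΔH ≈ −66 kJ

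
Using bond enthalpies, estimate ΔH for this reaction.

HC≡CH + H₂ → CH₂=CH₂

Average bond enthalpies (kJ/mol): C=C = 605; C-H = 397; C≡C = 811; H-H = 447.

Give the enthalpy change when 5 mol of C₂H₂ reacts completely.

ΔH = −705 kJ

Bonds broken (reactants):
  C≡C: 1 × 811 = 811
  C-H: 2 × 397 = 794
  H-H: 1 × 447 = 447
  Σ(broken) = 2052 kJ
Bonds formed (products):
  C-H: 4 × 397 = 1588
  C=C: 1 × 605 = 605
  Σ(formed) = 2193 kJ
ΔH = Σ(broken) − Σ(formed) = 2052 − 2193 = −141 kJ
For 5× the reaction as written: 5 × (−141) = −705 kJ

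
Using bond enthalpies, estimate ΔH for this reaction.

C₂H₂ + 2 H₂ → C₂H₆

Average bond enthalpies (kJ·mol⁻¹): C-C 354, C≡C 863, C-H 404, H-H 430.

Bonds broken (reactants):
  C≡C: 1 × 863 = 863
  C-H: 2 × 404 = 808
  H-H: 2 × 430 = 860
  Σ(broken) = 2531 kJ
Bonds formed (products):
  C-C: 1 × 354 = 354
  C-H: 6 × 404 = 2424
  Σ(formed) = 2778 kJ
ΔH = Σ(broken) − Σ(formed) = 2531 − 2778 = −247 kJ

ΔH ≈ −247 kJ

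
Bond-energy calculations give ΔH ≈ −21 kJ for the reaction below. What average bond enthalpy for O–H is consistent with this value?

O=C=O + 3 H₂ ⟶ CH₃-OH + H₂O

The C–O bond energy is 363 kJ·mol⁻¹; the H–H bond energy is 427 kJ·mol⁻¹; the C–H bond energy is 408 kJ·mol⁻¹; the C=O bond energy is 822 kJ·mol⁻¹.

Let D be the O–H bond energy.
Σ(broken) = 2×822 + 3×427 = 2925
Σ(formed) = 3×408 + 1×363 + 3×D = 1587 + 3D
ΔH = Σ(broken) − Σ(formed) = (2925) − (1587 + 3D) = +1338 − 3D
Setting this equal to −21 kJ gives 3D = 1359, so D = 453 kJ/mol.

D(O–H) ≈ 453 kJ/mol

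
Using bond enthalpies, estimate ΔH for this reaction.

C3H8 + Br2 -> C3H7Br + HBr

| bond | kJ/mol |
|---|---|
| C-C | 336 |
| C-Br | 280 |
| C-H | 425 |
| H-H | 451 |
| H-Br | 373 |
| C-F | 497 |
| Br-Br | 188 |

ΔH ≈ −40 kJ

Bonds broken (reactants):
  Br-Br: 1 × 188 = 188
  C-C: 2 × 336 = 672
  C-H: 8 × 425 = 3400
  Σ(broken) = 4260 kJ
Bonds formed (products):
  C-Br: 1 × 280 = 280
  C-C: 2 × 336 = 672
  C-H: 7 × 425 = 2975
  H-Br: 1 × 373 = 373
  Σ(formed) = 4300 kJ
ΔH = Σ(broken) − Σ(formed) = 4260 − 4300 = −40 kJ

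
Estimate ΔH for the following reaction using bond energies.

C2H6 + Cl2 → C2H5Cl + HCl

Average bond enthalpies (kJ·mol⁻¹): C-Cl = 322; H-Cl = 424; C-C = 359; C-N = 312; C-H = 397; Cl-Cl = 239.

ΔH ≈ −110 kJ

Bonds broken (reactants):
  C-C: 1 × 359 = 359
  C-H: 6 × 397 = 2382
  Cl-Cl: 1 × 239 = 239
  Σ(broken) = 2980 kJ
Bonds formed (products):
  C-C: 1 × 359 = 359
  C-Cl: 1 × 322 = 322
  C-H: 5 × 397 = 1985
  H-Cl: 1 × 424 = 424
  Σ(formed) = 3090 kJ
ΔH = Σ(broken) − Σ(formed) = 2980 − 3090 = −110 kJ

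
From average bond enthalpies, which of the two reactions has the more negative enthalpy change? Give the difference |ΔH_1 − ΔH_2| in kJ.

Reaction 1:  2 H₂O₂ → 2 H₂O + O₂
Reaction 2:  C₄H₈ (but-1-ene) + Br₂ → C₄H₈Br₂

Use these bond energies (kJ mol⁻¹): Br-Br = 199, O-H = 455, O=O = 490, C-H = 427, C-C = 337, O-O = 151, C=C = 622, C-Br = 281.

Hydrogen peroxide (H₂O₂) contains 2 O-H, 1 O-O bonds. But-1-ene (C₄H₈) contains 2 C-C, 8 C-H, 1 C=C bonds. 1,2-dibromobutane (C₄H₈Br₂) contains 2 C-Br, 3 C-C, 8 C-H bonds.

Reaction 1, by 110 kJ

Reaction 1:
  Bonds broken (reactants):
    O-H: 4 × 455 = 1820
    O-O: 2 × 151 = 302
    Σ(broken) = 2122 kJ
  Bonds formed (products):
    O-H: 4 × 455 = 1820
    O=O: 1 × 490 = 490
    Σ(formed) = 2310 kJ
  ΔH_1 = 2122 − 2310 = −188 kJ
Reaction 2:
  Bonds broken (reactants):
    Br-Br: 1 × 199 = 199
    C-C: 2 × 337 = 674
    C-H: 8 × 427 = 3416
    C=C: 1 × 622 = 622
    Σ(broken) = 4911 kJ
  Bonds formed (products):
    C-Br: 2 × 281 = 562
    C-C: 3 × 337 = 1011
    C-H: 8 × 427 = 3416
    Σ(formed) = 4989 kJ
  ΔH_2 = 4911 − 4989 = −78 kJ
ΔH_1 − ΔH_2 = −110 kJ, so reaction 1 has the more negative ΔH; |ΔH_1 − ΔH_2| = 110 kJ.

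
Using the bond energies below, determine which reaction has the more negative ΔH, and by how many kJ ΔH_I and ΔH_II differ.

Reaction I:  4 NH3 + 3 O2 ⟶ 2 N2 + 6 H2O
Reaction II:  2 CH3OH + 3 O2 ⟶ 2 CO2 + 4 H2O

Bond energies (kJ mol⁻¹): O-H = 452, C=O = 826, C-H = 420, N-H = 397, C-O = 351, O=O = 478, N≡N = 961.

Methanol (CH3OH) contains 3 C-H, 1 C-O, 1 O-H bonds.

Reaction II, by 212 kJ

Reaction I:
  Bonds broken (reactants):
    N-H: 12 × 397 = 4764
    O=O: 3 × 478 = 1434
    Σ(broken) = 6198 kJ
  Bonds formed (products):
    N≡N: 2 × 961 = 1922
    O-H: 12 × 452 = 5424
    Σ(formed) = 7346 kJ
  ΔH_I = 6198 − 7346 = −1148 kJ
Reaction II:
  Bonds broken (reactants):
    C-H: 6 × 420 = 2520
    C-O: 2 × 351 = 702
    O-H: 2 × 452 = 904
    O=O: 3 × 478 = 1434
    Σ(broken) = 5560 kJ
  Bonds formed (products):
    C=O: 4 × 826 = 3304
    O-H: 8 × 452 = 3616
    Σ(formed) = 6920 kJ
  ΔH_II = 5560 − 6920 = −1360 kJ
ΔH_I − ΔH_II = +212 kJ, so reaction II has the more negative ΔH; |ΔH_I − ΔH_II| = 212 kJ.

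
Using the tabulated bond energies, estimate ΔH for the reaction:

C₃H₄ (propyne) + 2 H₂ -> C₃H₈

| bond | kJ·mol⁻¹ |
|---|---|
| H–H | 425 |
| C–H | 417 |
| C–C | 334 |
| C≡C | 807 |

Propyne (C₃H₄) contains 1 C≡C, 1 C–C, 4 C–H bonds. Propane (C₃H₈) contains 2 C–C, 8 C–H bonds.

ΔH ≈ −345 kJ

Bonds broken (reactants):
  C≡C: 1 × 807 = 807
  C–C: 1 × 334 = 334
  C–H: 4 × 417 = 1668
  H–H: 2 × 425 = 850
  Σ(broken) = 3659 kJ
Bonds formed (products):
  C–C: 2 × 334 = 668
  C–H: 8 × 417 = 3336
  Σ(formed) = 4004 kJ
ΔH = Σ(broken) − Σ(formed) = 3659 − 4004 = −345 kJ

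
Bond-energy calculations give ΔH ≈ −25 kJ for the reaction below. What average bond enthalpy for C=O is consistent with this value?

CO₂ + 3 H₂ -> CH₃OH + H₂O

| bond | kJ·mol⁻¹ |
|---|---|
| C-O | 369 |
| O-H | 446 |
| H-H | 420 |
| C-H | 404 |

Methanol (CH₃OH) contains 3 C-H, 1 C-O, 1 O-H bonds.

Let D be the C=O bond energy.
Σ(broken) = 2×D + 3×420 = 1260 + 2D
Σ(formed) = 3×404 + 1×369 + 3×446 = 2919
ΔH = Σ(broken) − Σ(formed) = (1260 + 2D) − (2919) = −1659 + 2D
Setting this equal to −25 kJ gives 2D = 1634, so D = 817 kJ/mol.

D(C=O) ≈ 817 kJ/mol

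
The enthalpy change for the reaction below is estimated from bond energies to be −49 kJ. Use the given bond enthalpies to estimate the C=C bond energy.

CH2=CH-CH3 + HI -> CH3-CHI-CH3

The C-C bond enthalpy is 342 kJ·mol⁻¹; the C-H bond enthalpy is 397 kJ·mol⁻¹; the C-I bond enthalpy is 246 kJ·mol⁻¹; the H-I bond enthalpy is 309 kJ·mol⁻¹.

Let D be the C=C bond energy.
Σ(broken) = 1×342 + 6×397 + 1×D + 1×309 = 3033 + D
Σ(formed) = 2×342 + 7×397 + 1×246 = 3709
ΔH = Σ(broken) − Σ(formed) = (3033 + D) − (3709) = −676 + D
Setting this equal to −49 kJ gives D = 627 kJ/mol.

D(C=C) ≈ 627 kJ/mol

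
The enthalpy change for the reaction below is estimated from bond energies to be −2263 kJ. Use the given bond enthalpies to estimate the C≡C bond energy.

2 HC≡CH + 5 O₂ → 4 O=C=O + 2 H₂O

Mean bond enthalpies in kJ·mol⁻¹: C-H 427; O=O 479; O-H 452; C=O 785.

D(C≡C) ≈ 861 kJ/mol

Let D be the C≡C bond energy.
Σ(broken) = 2×D + 4×427 + 5×479 = 4103 + 2D
Σ(formed) = 8×785 + 4×452 = 8088
ΔH = Σ(broken) − Σ(formed) = (4103 + 2D) − (8088) = −3985 + 2D
Setting this equal to −2263 kJ gives 2D = 1722, so D = 861 kJ/mol.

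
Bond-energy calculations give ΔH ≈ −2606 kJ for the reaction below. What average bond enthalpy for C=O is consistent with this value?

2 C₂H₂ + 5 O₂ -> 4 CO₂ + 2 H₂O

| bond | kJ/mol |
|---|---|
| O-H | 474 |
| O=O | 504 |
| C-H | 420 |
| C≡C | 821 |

D(C=O) ≈ 819 kJ/mol

Let D be the C=O bond energy.
Σ(broken) = 2×821 + 4×420 + 5×504 = 5842
Σ(formed) = 8×D + 4×474 = 1896 + 8D
ΔH = Σ(broken) − Σ(formed) = (5842) − (1896 + 8D) = +3946 − 8D
Setting this equal to −2606 kJ gives 8D = 6552, so D = 819 kJ/mol.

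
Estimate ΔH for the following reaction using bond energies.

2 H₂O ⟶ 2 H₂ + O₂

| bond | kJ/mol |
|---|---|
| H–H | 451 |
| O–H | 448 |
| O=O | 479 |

Bonds broken (reactants):
  O–H: 4 × 448 = 1792
  Σ(broken) = 1792 kJ
Bonds formed (products):
  H–H: 2 × 451 = 902
  O=O: 1 × 479 = 479
  Σ(formed) = 1381 kJ
ΔH = Σ(broken) − Σ(formed) = 1792 − 1381 = +411 kJ

ΔH ≈ +411 kJ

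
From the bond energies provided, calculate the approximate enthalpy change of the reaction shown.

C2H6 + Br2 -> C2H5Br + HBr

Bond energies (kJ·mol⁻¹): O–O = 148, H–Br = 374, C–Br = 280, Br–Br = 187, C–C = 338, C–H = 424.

Bonds broken (reactants):
  Br–Br: 1 × 187 = 187
  C–C: 1 × 338 = 338
  C–H: 6 × 424 = 2544
  Σ(broken) = 3069 kJ
Bonds formed (products):
  C–Br: 1 × 280 = 280
  C–C: 1 × 338 = 338
  C–H: 5 × 424 = 2120
  H–Br: 1 × 374 = 374
  Σ(formed) = 3112 kJ
ΔH = Σ(broken) − Σ(formed) = 3069 − 3112 = −43 kJ

ΔH ≈ −43 kJ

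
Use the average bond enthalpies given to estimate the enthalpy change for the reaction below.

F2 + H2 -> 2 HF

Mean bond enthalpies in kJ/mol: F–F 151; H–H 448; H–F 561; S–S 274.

ΔH ≈ −523 kJ

Bonds broken (reactants):
  F–F: 1 × 151 = 151
  H–H: 1 × 448 = 448
  Σ(broken) = 599 kJ
Bonds formed (products):
  H–F: 2 × 561 = 1122
  Σ(formed) = 1122 kJ
ΔH = Σ(broken) − Σ(formed) = 599 − 1122 = −523 kJ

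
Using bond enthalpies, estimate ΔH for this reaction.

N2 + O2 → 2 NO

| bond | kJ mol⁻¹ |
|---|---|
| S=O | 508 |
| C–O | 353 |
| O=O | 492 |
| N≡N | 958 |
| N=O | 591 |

Bonds broken (reactants):
  N≡N: 1 × 958 = 958
  O=O: 1 × 492 = 492
  Σ(broken) = 1450 kJ
Bonds formed (products):
  N=O: 2 × 591 = 1182
  Σ(formed) = 1182 kJ
ΔH = Σ(broken) − Σ(formed) = 1450 − 1182 = +268 kJ

ΔH ≈ +268 kJ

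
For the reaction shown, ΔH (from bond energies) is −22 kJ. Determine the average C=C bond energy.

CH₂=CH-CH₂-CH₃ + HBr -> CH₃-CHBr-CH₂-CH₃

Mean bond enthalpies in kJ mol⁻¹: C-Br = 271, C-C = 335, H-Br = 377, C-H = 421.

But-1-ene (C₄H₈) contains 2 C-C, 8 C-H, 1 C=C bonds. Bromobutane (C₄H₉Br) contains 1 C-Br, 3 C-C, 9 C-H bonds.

Let D be the C=C bond energy.
Σ(broken) = 2×335 + 8×421 + 1×D + 1×377 = 4415 + D
Σ(formed) = 1×271 + 3×335 + 9×421 = 5065
ΔH = Σ(broken) − Σ(formed) = (4415 + D) − (5065) = −650 + D
Setting this equal to −22 kJ gives D = 628 kJ/mol.

D(C=C) ≈ 628 kJ/mol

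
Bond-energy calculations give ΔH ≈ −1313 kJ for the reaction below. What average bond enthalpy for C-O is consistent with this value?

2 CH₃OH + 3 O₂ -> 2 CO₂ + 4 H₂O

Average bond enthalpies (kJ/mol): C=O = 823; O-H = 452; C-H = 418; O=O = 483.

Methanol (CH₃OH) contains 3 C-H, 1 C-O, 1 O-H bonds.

D(C-O) ≈ 367 kJ/mol

Let D be the C-O bond energy.
Σ(broken) = 6×418 + 2×D + 2×452 + 3×483 = 4861 + 2D
Σ(formed) = 4×823 + 8×452 = 6908
ΔH = Σ(broken) − Σ(formed) = (4861 + 2D) − (6908) = −2047 + 2D
Setting this equal to −1313 kJ gives 2D = 734, so D = 367 kJ/mol.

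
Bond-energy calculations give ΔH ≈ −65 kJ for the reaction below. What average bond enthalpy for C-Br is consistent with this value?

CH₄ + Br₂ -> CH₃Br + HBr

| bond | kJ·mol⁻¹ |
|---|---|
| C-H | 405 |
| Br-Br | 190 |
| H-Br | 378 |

Let D be the C-Br bond energy.
Σ(broken) = 1×190 + 4×405 = 1810
Σ(formed) = 1×D + 3×405 + 1×378 = 1593 + D
ΔH = Σ(broken) − Σ(formed) = (1810) − (1593 + D) = +217 − D
Setting this equal to −65 kJ gives D = 282 kJ/mol.

D(C-Br) ≈ 282 kJ/mol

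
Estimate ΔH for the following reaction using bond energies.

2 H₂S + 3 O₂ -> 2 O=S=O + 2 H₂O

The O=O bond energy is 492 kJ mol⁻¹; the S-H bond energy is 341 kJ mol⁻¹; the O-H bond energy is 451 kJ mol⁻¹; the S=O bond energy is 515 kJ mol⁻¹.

ΔH ≈ −1024 kJ

Bonds broken (reactants):
  O=O: 3 × 492 = 1476
  S-H: 4 × 341 = 1364
  Σ(broken) = 2840 kJ
Bonds formed (products):
  O-H: 4 × 451 = 1804
  S=O: 4 × 515 = 2060
  Σ(formed) = 3864 kJ
ΔH = Σ(broken) − Σ(formed) = 2840 − 3864 = −1024 kJ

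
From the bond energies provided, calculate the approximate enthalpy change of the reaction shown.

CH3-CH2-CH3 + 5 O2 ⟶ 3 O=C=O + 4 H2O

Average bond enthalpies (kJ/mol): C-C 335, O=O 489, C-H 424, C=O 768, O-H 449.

ΔH ≈ −1693 kJ

Bonds broken (reactants):
  C-C: 2 × 335 = 670
  C-H: 8 × 424 = 3392
  O=O: 5 × 489 = 2445
  Σ(broken) = 6507 kJ
Bonds formed (products):
  C=O: 6 × 768 = 4608
  O-H: 8 × 449 = 3592
  Σ(formed) = 8200 kJ
ΔH = Σ(broken) − Σ(formed) = 6507 − 8200 = −1693 kJ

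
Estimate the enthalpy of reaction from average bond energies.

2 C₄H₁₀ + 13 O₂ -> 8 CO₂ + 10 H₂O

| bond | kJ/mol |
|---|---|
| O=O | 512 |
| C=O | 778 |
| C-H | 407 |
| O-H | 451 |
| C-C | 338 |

Bonds broken (reactants):
  C-C: 6 × 338 = 2028
  C-H: 20 × 407 = 8140
  O=O: 13 × 512 = 6656
  Σ(broken) = 16824 kJ
Bonds formed (products):
  C=O: 16 × 778 = 12448
  O-H: 20 × 451 = 9020
  Σ(formed) = 21468 kJ
ΔH = Σ(broken) − Σ(formed) = 16824 − 21468 = −4644 kJ

ΔH ≈ −4644 kJ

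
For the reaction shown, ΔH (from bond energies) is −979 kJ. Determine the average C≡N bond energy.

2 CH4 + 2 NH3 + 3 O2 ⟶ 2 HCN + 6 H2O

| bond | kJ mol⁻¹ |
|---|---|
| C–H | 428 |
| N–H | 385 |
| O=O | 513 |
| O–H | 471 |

Let D be the C≡N bond energy.
Σ(broken) = 8×428 + 6×385 + 3×513 = 7273
Σ(formed) = 2×D + 2×428 + 12×471 = 6508 + 2D
ΔH = Σ(broken) − Σ(formed) = (7273) − (6508 + 2D) = +765 − 2D
Setting this equal to −979 kJ gives 2D = 1744, so D = 872 kJ/mol.

D(C≡N) ≈ 872 kJ/mol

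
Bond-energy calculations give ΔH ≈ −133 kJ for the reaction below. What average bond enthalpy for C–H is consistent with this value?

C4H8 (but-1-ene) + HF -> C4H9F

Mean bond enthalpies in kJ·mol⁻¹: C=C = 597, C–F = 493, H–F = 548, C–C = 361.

Let D be the C–H bond energy.
Σ(broken) = 2×361 + 8×D + 1×597 + 1×548 = 1867 + 8D
Σ(formed) = 3×361 + 1×493 + 9×D = 1576 + 9D
ΔH = Σ(broken) − Σ(formed) = (1867 + 8D) − (1576 + 9D) = +291 − D
Setting this equal to −133 kJ gives D = 424 kJ/mol.

D(C–H) ≈ 424 kJ/mol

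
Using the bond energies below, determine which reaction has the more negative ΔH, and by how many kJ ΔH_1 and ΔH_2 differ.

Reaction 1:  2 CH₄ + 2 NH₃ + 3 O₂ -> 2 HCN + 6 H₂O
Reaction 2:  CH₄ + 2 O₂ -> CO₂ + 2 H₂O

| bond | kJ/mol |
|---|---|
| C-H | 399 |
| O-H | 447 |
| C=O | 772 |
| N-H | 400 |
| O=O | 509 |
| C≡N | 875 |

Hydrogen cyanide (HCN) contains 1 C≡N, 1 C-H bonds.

Reaction 1:
  Bonds broken (reactants):
    C-H: 8 × 399 = 3192
    N-H: 6 × 400 = 2400
    O=O: 3 × 509 = 1527
    Σ(broken) = 7119 kJ
  Bonds formed (products):
    C≡N: 2 × 875 = 1750
    C-H: 2 × 399 = 798
    O-H: 12 × 447 = 5364
    Σ(formed) = 7912 kJ
  ΔH_1 = 7119 − 7912 = −793 kJ
Reaction 2:
  Bonds broken (reactants):
    C-H: 4 × 399 = 1596
    O=O: 2 × 509 = 1018
    Σ(broken) = 2614 kJ
  Bonds formed (products):
    C=O: 2 × 772 = 1544
    O-H: 4 × 447 = 1788
    Σ(formed) = 3332 kJ
  ΔH_2 = 2614 − 3332 = −718 kJ
ΔH_1 − ΔH_2 = −75 kJ, so reaction 1 has the more negative ΔH; |ΔH_1 − ΔH_2| = 75 kJ.

Reaction 1, by 75 kJ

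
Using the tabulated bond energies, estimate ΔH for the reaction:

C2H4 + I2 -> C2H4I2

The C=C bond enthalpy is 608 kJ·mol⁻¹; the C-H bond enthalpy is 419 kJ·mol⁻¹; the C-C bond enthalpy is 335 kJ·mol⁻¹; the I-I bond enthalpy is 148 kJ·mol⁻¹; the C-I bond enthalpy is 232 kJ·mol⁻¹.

Bonds broken (reactants):
  C-H: 4 × 419 = 1676
  C=C: 1 × 608 = 608
  I-I: 1 × 148 = 148
  Σ(broken) = 2432 kJ
Bonds formed (products):
  C-C: 1 × 335 = 335
  C-H: 4 × 419 = 1676
  C-I: 2 × 232 = 464
  Σ(formed) = 2475 kJ
ΔH = Σ(broken) − Σ(formed) = 2432 − 2475 = −43 kJ

ΔH ≈ −43 kJ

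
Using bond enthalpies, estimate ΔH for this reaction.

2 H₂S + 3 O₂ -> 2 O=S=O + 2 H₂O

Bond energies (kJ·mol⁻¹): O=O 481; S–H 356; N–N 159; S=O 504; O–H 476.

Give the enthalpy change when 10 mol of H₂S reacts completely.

ΔH = −5265 kJ

Bonds broken (reactants):
  O=O: 3 × 481 = 1443
  S–H: 4 × 356 = 1424
  Σ(broken) = 2867 kJ
Bonds formed (products):
  O–H: 4 × 476 = 1904
  S=O: 4 × 504 = 2016
  Σ(formed) = 3920 kJ
ΔH = Σ(broken) − Σ(formed) = 2867 − 3920 = −1053 kJ
For 5× the reaction as written: 5 × (−1053) = −5265 kJ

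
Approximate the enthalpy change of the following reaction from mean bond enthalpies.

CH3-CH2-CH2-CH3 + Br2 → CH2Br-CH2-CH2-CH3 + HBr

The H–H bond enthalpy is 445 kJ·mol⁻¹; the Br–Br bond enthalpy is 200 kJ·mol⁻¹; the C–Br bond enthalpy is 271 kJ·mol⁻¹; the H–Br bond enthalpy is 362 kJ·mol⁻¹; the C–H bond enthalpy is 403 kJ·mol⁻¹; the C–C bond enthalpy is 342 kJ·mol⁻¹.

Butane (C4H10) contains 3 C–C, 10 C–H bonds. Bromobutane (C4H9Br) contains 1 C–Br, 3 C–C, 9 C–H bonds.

Bonds broken (reactants):
  Br–Br: 1 × 200 = 200
  C–C: 3 × 342 = 1026
  C–H: 10 × 403 = 4030
  Σ(broken) = 5256 kJ
Bonds formed (products):
  C–Br: 1 × 271 = 271
  C–C: 3 × 342 = 1026
  C–H: 9 × 403 = 3627
  H–Br: 1 × 362 = 362
  Σ(formed) = 5286 kJ
ΔH = Σ(broken) − Σ(formed) = 5256 − 5286 = −30 kJ

ΔH ≈ −30 kJ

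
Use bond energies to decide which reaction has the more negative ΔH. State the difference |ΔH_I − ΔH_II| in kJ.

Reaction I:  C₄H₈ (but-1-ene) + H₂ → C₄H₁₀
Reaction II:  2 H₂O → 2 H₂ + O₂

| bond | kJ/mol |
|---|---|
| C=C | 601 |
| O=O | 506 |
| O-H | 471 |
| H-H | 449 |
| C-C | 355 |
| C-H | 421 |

Reaction I, by 627 kJ

Reaction I:
  Bonds broken (reactants):
    C-C: 2 × 355 = 710
    C-H: 8 × 421 = 3368
    C=C: 1 × 601 = 601
    H-H: 1 × 449 = 449
    Σ(broken) = 5128 kJ
  Bonds formed (products):
    C-C: 3 × 355 = 1065
    C-H: 10 × 421 = 4210
    Σ(formed) = 5275 kJ
  ΔH_I = 5128 − 5275 = −147 kJ
Reaction II:
  Bonds broken (reactants):
    O-H: 4 × 471 = 1884
    Σ(broken) = 1884 kJ
  Bonds formed (products):
    H-H: 2 × 449 = 898
    O=O: 1 × 506 = 506
    Σ(formed) = 1404 kJ
  ΔH_II = 1884 − 1404 = +480 kJ
ΔH_I − ΔH_II = −627 kJ, so reaction I has the more negative ΔH; |ΔH_I − ΔH_II| = 627 kJ.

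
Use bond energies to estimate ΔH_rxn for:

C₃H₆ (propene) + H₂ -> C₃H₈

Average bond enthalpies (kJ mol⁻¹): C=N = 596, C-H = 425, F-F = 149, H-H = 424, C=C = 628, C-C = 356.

ΔH ≈ −154 kJ

Bonds broken (reactants):
  C-C: 1 × 356 = 356
  C-H: 6 × 425 = 2550
  C=C: 1 × 628 = 628
  H-H: 1 × 424 = 424
  Σ(broken) = 3958 kJ
Bonds formed (products):
  C-C: 2 × 356 = 712
  C-H: 8 × 425 = 3400
  Σ(formed) = 4112 kJ
ΔH = Σ(broken) − Σ(formed) = 3958 − 4112 = −154 kJ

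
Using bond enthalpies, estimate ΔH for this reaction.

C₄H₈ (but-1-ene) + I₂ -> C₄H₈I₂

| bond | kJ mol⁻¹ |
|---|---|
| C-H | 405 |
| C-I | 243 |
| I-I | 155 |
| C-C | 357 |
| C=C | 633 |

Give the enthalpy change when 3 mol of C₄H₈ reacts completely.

Bonds broken (reactants):
  C-C: 2 × 357 = 714
  C-H: 8 × 405 = 3240
  C=C: 1 × 633 = 633
  I-I: 1 × 155 = 155
  Σ(broken) = 4742 kJ
Bonds formed (products):
  C-C: 3 × 357 = 1071
  C-H: 8 × 405 = 3240
  C-I: 2 × 243 = 486
  Σ(formed) = 4797 kJ
ΔH = Σ(broken) − Σ(formed) = 4742 − 4797 = −55 kJ
For 3× the reaction as written: 3 × (−55) = −165 kJ

ΔH = −165 kJ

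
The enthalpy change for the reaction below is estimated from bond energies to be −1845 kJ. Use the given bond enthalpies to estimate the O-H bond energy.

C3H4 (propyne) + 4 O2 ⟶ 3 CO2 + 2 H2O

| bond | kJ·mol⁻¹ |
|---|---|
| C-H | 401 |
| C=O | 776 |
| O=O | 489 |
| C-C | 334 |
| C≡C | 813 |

D(O-H) ≈ 474 kJ/mol

Let D be the O-H bond energy.
Σ(broken) = 1×813 + 1×334 + 4×401 + 4×489 = 4707
Σ(formed) = 6×776 + 4×D = 4656 + 4D
ΔH = Σ(broken) − Σ(formed) = (4707) − (4656 + 4D) = +51 − 4D
Setting this equal to −1845 kJ gives 4D = 1896, so D = 474 kJ/mol.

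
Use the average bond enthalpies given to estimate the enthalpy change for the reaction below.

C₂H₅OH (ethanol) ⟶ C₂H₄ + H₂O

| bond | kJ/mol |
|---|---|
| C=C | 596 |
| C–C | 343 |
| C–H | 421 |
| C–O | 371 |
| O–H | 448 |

Bonds broken (reactants):
  C–C: 1 × 343 = 343
  C–H: 5 × 421 = 2105
  C–O: 1 × 371 = 371
  O–H: 1 × 448 = 448
  Σ(broken) = 3267 kJ
Bonds formed (products):
  C–H: 4 × 421 = 1684
  C=C: 1 × 596 = 596
  O–H: 2 × 448 = 896
  Σ(formed) = 3176 kJ
ΔH = Σ(broken) − Σ(formed) = 3267 − 3176 = +91 kJ

ΔH ≈ +91 kJ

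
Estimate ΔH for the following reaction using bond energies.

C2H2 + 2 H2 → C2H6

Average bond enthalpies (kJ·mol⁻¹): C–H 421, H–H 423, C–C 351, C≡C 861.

Bonds broken (reactants):
  C≡C: 1 × 861 = 861
  C–H: 2 × 421 = 842
  H–H: 2 × 423 = 846
  Σ(broken) = 2549 kJ
Bonds formed (products):
  C–C: 1 × 351 = 351
  C–H: 6 × 421 = 2526
  Σ(formed) = 2877 kJ
ΔH = Σ(broken) − Σ(formed) = 2549 − 2877 = −328 kJ

ΔH ≈ −328 kJ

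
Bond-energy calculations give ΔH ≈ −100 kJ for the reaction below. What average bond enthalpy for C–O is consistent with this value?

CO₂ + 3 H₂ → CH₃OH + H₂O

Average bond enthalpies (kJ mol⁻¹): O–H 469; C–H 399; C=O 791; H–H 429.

D(C–O) ≈ 365 kJ/mol

Let D be the C–O bond energy.
Σ(broken) = 2×791 + 3×429 = 2869
Σ(formed) = 3×399 + 1×D + 3×469 = 2604 + D
ΔH = Σ(broken) − Σ(formed) = (2869) − (2604 + D) = +265 − D
Setting this equal to −100 kJ gives D = 365 kJ/mol.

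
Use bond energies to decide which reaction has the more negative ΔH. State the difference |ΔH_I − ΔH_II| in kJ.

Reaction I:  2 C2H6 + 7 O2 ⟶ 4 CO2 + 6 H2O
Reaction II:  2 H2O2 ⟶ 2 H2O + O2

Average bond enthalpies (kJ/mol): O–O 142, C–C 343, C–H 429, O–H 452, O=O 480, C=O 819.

Reaction I:
  Bonds broken (reactants):
    C–C: 2 × 343 = 686
    C–H: 12 × 429 = 5148
    O=O: 7 × 480 = 3360
    Σ(broken) = 9194 kJ
  Bonds formed (products):
    C=O: 8 × 819 = 6552
    O–H: 12 × 452 = 5424
    Σ(formed) = 11976 kJ
  ΔH_I = 9194 − 11976 = −2782 kJ
Reaction II:
  Bonds broken (reactants):
    O–H: 4 × 452 = 1808
    O–O: 2 × 142 = 284
    Σ(broken) = 2092 kJ
  Bonds formed (products):
    O–H: 4 × 452 = 1808
    O=O: 1 × 480 = 480
    Σ(formed) = 2288 kJ
  ΔH_II = 2092 − 2288 = −196 kJ
ΔH_I − ΔH_II = −2586 kJ, so reaction I has the more negative ΔH; |ΔH_I − ΔH_II| = 2586 kJ.

Reaction I, by 2586 kJ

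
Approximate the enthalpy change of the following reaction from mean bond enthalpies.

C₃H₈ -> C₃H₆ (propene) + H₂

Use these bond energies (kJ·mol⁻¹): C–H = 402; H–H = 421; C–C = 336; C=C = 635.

Bonds broken (reactants):
  C–C: 2 × 336 = 672
  C–H: 8 × 402 = 3216
  Σ(broken) = 3888 kJ
Bonds formed (products):
  C–C: 1 × 336 = 336
  C–H: 6 × 402 = 2412
  C=C: 1 × 635 = 635
  H–H: 1 × 421 = 421
  Σ(formed) = 3804 kJ
ΔH = Σ(broken) − Σ(formed) = 3888 − 3804 = +84 kJ

ΔH ≈ +84 kJ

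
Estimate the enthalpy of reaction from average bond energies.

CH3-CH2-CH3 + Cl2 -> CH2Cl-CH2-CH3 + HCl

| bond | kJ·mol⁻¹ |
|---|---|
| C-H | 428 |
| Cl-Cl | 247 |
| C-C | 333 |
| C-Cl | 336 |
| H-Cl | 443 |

ΔH ≈ −104 kJ

Bonds broken (reactants):
  C-C: 2 × 333 = 666
  C-H: 8 × 428 = 3424
  Cl-Cl: 1 × 247 = 247
  Σ(broken) = 4337 kJ
Bonds formed (products):
  C-C: 2 × 333 = 666
  C-Cl: 1 × 336 = 336
  C-H: 7 × 428 = 2996
  H-Cl: 1 × 443 = 443
  Σ(formed) = 4441 kJ
ΔH = Σ(broken) − Σ(formed) = 4337 − 4441 = −104 kJ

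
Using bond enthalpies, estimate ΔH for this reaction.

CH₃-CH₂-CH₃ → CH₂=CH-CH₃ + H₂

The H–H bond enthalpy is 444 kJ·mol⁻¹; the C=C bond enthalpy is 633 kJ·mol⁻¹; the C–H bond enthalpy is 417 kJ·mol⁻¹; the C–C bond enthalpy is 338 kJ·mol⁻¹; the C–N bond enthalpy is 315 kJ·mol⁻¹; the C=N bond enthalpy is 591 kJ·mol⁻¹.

Bonds broken (reactants):
  C–C: 2 × 338 = 676
  C–H: 8 × 417 = 3336
  Σ(broken) = 4012 kJ
Bonds formed (products):
  C–C: 1 × 338 = 338
  C–H: 6 × 417 = 2502
  C=C: 1 × 633 = 633
  H–H: 1 × 444 = 444
  Σ(formed) = 3917 kJ
ΔH = Σ(broken) − Σ(formed) = 4012 − 3917 = +95 kJ

ΔH ≈ +95 kJ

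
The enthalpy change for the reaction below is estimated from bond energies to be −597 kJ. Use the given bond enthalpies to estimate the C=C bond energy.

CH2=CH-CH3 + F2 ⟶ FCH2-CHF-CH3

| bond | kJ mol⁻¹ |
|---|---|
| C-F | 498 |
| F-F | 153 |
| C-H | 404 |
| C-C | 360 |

Let D be the C=C bond energy.
Σ(broken) = 1×360 + 6×404 + 1×D + 1×153 = 2937 + D
Σ(formed) = 2×360 + 2×498 + 6×404 = 4140
ΔH = Σ(broken) − Σ(formed) = (2937 + D) − (4140) = −1203 + D
Setting this equal to −597 kJ gives D = 606 kJ/mol.

D(C=C) ≈ 606 kJ/mol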